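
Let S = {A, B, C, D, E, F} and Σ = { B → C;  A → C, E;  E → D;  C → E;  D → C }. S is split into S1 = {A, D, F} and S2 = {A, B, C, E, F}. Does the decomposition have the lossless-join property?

Common attributes: S1 ∩ S2 = {A, F}.
Closure of {A, F}: A → C, E applies, adding C, E; E → D applies, adding D. So (A, F)⁺ = {A, C, D, E, F}.
This closure contains every attribute of S1, so S1 ∩ S2 → S1. The join is lossless.

Yes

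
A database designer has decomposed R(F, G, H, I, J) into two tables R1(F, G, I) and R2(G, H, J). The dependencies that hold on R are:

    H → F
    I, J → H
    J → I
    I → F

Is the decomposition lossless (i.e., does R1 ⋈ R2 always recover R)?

Common attributes: R1 ∩ R2 = {G}.
No dependency enlarges {G}, so (G)⁺ = {G}.
The closure contains neither all of R1 = {F, G, I} nor all of R2 = {G, H, J}, so the common attributes are not a superkey of either fragment. The join is lossy.

No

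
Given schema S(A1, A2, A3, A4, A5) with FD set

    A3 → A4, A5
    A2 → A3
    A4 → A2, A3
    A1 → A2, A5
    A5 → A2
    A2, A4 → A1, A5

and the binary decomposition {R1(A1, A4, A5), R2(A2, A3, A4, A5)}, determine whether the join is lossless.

Common attributes: R1 ∩ R2 = {A4, A5}.
Closure of {A4, A5}: A4 → A2, A3 applies, adding A2, A3; A2, A4 → A1, A5 applies, adding A1. So (A4, A5)⁺ = {A1, A2, A3, A4, A5}.
This closure contains every attribute of R1, so R1 ∩ R2 → R1. The join is lossless.

Yes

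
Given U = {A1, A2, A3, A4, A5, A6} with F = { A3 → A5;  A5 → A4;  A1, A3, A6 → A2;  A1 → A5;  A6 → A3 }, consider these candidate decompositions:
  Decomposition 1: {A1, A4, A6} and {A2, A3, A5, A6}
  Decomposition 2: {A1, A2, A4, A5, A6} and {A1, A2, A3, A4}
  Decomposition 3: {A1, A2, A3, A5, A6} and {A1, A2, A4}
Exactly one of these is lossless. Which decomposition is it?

Decomposition 1: common = {A6}, closure = {A3, A4, A5, A6} → lossy.
Decomposition 2: common = {A1, A2, A4}, closure = {A1, A2, A4, A5} → lossy.
Decomposition 3: common = {A1, A2}, closure = {A1, A2, A4, A5} → lossless.

Decomposition 3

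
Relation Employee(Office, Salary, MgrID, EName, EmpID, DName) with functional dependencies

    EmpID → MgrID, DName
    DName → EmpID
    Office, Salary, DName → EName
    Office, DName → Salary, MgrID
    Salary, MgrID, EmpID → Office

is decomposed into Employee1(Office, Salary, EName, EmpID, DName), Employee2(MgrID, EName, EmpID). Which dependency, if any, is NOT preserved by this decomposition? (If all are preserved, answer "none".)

EmpID → MgrID, DName: restricted closure across fragments reaches MgrID, DName.
DName → EmpID lies within Employee1.
Office, Salary, DName → EName lies within Employee1.
Office, DName → Salary, MgrID: restricted closure across fragments reaches Salary, MgrID.
Salary, MgrID, EmpID → Office: restricted closure across fragments reaches Office.
Every dependency is enforceable on the fragments, so the decomposition is dependency-preserving.

none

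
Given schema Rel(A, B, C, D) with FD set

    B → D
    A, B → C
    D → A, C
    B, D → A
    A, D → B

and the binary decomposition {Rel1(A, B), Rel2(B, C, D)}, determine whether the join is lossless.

Common attributes: Rel1 ∩ Rel2 = {B}.
Closure of {B}: B → D applies, adding D; D → A, C applies, adding A, C. So (B)⁺ = {A, B, C, D}.
This closure contains every attribute of Rel1, so Rel1 ∩ Rel2 → Rel1. The join is lossless.

Yes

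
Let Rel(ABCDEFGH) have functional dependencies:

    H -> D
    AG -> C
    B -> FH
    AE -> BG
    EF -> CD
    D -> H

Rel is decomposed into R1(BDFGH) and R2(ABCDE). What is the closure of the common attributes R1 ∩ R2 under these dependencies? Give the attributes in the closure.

BDFH

R1 ∩ R2 = {BD}.
B → FH applies, adding FH
Closure: {BDFH}.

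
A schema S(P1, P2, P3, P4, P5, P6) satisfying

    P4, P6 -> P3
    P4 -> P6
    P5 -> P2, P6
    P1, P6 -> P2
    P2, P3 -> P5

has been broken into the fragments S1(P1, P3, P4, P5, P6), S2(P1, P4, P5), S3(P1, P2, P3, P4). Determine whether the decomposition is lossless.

Chase test. Columns are P1, P2, P3, P4, P5, P6; row i has aⱼ where attribute j ∈ Si, else bᵢⱼ.
Initial tableau (one row per fragment):
  row 1: a1 b12 a3 a4 a5 a6
  row 2: a1 b22 b23 a4 a5 b26
  row 3: a1 a2 a3 a4 b35 b36
Rows 1 and 2 agree on P4; apply P4→P6 and equate their P6 entries.
Rows 1 and 3 agree on P4; apply P4→P6 and equate their P6 entries.
Rows 1 and 2 agree on P5; apply P5→P2, P6 and equate their P2, P6 entries.
Rows 1 and 3 agree on P1, P6; apply P1, P6→P2 and equate their P2 entries.
Rows 1 and 3 agree on P2, P3; apply P2, P3→P5 and equate their P5 entries.
Rows 1 and 2 agree on P4, P6; apply P4, P6→P3 and equate their P3 entries.
Row 1 is now all distinguished symbols — the join is lossless.

Yes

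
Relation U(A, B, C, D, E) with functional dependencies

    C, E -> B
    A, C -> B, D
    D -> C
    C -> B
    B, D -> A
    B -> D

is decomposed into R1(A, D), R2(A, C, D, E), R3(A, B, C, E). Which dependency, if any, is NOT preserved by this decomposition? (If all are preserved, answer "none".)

none

C, E → B lies within R3.
A, C → B, D: restricted closure across fragments reaches B, D.
D → C lies within R2.
C → B lies within R3.
B, D → A: restricted closure across fragments reaches A.
B → D: restricted closure across fragments reaches D.
Every dependency is enforceable on the fragments, so the decomposition is dependency-preserving.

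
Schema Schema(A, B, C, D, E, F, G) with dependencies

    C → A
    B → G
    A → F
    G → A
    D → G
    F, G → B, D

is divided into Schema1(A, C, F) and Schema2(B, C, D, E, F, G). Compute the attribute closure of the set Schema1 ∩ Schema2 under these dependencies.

Schema1 ∩ Schema2 = {C, F}.
C → A applies, adding A
Closure: {A, C, F}.

A, C, F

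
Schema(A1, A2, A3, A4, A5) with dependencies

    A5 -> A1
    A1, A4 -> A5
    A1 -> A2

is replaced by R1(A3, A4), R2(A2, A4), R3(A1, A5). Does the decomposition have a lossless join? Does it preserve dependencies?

Lossless test (chase): applying each FD to every pair of rows produces no changes in the tableau, so no row becomes fully distinguished — the join is lossy.
Dependency preservation: the restricted closure of {A1, A4} across the fragments never reaches {A5}, so A1, A4 → A5 cannot be enforced without a join — not preserved.

lossy and not dependency-preserving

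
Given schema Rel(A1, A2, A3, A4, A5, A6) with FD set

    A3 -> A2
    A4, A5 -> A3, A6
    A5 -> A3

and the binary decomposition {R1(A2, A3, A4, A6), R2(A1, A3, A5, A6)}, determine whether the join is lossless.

Common attributes: R1 ∩ R2 = {A3, A6}.
Closure of {A3, A6}: A3 → A2 applies, adding A2. So (A3, A6)⁺ = {A2, A3, A6}.
The closure contains neither all of R1 = {A2, A3, A4, A6} nor all of R2 = {A1, A3, A5, A6}, so the common attributes are not a superkey of either fragment. The join is lossy.

No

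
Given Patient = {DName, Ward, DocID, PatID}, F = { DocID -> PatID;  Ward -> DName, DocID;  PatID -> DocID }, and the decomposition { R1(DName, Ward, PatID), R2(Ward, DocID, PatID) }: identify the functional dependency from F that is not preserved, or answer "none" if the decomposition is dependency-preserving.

none

DocID → PatID lies within R2.
Ward → DName, DocID: restricted closure across fragments reaches DName, DocID.
PatID → DocID lies within R2.
Every dependency is enforceable on the fragments, so the decomposition is dependency-preserving.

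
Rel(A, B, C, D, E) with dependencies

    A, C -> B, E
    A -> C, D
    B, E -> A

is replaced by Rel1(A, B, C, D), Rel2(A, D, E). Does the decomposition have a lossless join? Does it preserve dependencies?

lossless but not dependency-preserving

Lossless test: (A, D)⁺ = {A, B, C, D, E}, which contains all of one fragment — lossless.
Dependency preservation: the restricted closure of {B, E} across the fragments never reaches {A}, so B, E → A cannot be enforced without a join — not preserved.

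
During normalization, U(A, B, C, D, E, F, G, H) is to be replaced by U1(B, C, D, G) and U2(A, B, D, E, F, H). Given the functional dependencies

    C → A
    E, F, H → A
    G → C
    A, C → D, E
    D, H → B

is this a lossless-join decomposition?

Common attributes: U1 ∩ U2 = {B, D}.
No dependency enlarges {B, D}, so (B, D)⁺ = {B, D}.
The closure contains neither all of U1 = {B, C, D, G} nor all of U2 = {A, B, D, E, F, H}, so the common attributes are not a superkey of either fragment. The join is lossy.

No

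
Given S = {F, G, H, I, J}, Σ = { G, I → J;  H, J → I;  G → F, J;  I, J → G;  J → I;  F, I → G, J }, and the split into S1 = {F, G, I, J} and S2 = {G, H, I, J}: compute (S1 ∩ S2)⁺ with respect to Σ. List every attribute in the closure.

F, G, I, J

S1 ∩ S2 = {G, I, J}.
G → F, J applies, adding F
Closure: {F, G, I, J}.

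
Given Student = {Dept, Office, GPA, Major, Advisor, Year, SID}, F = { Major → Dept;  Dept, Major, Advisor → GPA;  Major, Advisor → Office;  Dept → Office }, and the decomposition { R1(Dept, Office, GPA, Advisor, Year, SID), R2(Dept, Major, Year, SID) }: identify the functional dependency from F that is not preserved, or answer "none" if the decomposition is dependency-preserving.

Dept, Major, Advisor → GPA

Check Dept, Major, Advisor → GPA: no single fragment contains all of {Dept, GPA, Major, Advisor}, and the restricted closure of {Dept, Major, Advisor} across the fragments never reaches {GPA}.
Major → Dept is preserved.
Major, Advisor → Office is preserved.
Dept → Office is preserved.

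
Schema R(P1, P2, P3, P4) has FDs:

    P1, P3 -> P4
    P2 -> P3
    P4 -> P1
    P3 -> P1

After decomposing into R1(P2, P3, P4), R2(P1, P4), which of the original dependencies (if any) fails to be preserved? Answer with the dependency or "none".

P1, P3 → P4: restricted closure across fragments reaches P4.
P2 → P3 lies within R1.
P4 → P1 lies within R2.
P3 → P1: restricted closure across fragments reaches P1.
Every dependency is enforceable on the fragments, so the decomposition is dependency-preserving.

none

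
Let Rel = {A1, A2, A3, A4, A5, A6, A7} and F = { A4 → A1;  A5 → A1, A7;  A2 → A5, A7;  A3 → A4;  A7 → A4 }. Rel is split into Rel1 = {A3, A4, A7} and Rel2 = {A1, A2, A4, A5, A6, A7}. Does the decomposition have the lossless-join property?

No

Common attributes: Rel1 ∩ Rel2 = {A4, A7}.
Closure of {A4, A7}: A4 → A1 applies, adding A1. So (A4, A7)⁺ = {A1, A4, A7}.
The closure contains neither all of Rel1 = {A3, A4, A7} nor all of Rel2 = {A1, A2, A4, A5, A6, A7}, so the common attributes are not a superkey of either fragment. The join is lossy.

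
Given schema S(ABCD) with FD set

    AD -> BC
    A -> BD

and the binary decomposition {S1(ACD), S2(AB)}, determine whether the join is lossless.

Yes

Common attributes: S1 ∩ S2 = {A}.
Closure of {A}: A → BD applies, adding BD; AD → BC applies, adding C. So (A)⁺ = {ABCD}.
This closure contains every attribute of S1, so S1 ∩ S2 → S1. The join is lossless.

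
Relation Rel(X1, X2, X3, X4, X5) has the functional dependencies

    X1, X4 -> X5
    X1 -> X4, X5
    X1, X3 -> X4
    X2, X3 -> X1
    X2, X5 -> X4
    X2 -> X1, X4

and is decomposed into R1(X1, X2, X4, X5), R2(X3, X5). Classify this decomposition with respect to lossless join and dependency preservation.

lossy but dependency-preserving

Lossless test: (X5)⁺ = {X5}, which is a superkey of neither fragment — lossy.
Dependency preservation: X1, X3 → X4; X2, X3 → X1 are not contained in any single fragment, but the restricted closure of each left-hand side across the fragments still reaches the right-hand side; the remaining FDs each lie inside some fragment. All dependencies are preserved.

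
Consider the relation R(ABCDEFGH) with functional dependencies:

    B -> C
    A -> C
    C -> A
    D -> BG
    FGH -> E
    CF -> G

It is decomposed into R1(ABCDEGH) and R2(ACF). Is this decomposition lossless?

No

Common attributes: R1 ∩ R2 = {AC}.
No dependency enlarges {AC}, so (AC)⁺ = {AC}.
The closure contains neither all of R1 = {ABCDEGH} nor all of R2 = {ACF}, so the common attributes are not a superkey of either fragment. The join is lossy.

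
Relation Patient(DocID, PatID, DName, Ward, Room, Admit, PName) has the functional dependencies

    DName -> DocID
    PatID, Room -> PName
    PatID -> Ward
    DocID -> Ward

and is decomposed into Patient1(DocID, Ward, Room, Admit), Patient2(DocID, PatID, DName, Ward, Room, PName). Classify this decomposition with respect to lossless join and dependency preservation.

Lossless test: (DocID, Ward, Room)⁺ = {DocID, Ward, Room}, which is a superkey of neither fragment — lossy.
Dependency preservation: every FD's attributes lie within a single fragment, so each can be enforced locally — preserved.

lossy but dependency-preserving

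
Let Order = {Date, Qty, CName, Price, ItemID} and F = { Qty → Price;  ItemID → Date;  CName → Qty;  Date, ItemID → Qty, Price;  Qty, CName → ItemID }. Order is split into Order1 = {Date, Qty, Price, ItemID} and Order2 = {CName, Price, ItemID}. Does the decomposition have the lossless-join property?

Yes

Common attributes: Order1 ∩ Order2 = {Price, ItemID}.
Closure of {Price, ItemID}: ItemID → Date applies, adding Date; Date, ItemID → Qty, Price applies, adding Qty. So (Price, ItemID)⁺ = {Date, Qty, Price, ItemID}.
This closure contains every attribute of Order1, so Order1 ∩ Order2 → Order1. The join is lossless.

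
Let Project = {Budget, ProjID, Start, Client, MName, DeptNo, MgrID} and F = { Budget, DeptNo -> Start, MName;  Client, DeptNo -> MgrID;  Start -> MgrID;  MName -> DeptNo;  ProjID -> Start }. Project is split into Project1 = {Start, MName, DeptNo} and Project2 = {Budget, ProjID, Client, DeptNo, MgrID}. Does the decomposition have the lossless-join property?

Common attributes: Project1 ∩ Project2 = {DeptNo}.
No dependency enlarges {DeptNo}, so (DeptNo)⁺ = {DeptNo}.
The closure contains neither all of Project1 = {Start, MName, DeptNo} nor all of Project2 = {Budget, ProjID, Client, DeptNo, MgrID}, so the common attributes are not a superkey of either fragment. The join is lossy.

No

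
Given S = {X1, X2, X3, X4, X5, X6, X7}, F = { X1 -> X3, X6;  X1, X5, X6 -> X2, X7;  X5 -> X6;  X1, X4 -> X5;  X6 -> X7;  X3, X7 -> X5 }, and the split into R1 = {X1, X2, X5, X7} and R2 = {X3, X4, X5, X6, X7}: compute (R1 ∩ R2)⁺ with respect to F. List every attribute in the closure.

R1 ∩ R2 = {X5, X7}.
X5 → X6 applies, adding X6
Closure: {X5, X6, X7}.

X5, X6, X7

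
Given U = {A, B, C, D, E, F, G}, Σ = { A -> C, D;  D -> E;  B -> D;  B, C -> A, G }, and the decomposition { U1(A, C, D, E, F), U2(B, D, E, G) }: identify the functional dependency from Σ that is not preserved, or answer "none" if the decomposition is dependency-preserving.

Check B, C → A, G: no single fragment contains all of {A, B, C, G}, and the restricted closure of {B, C} across the fragments never reaches {A, G}.
A → C, D is preserved.
D → E is preserved.
B → D is preserved.

B, C -> A, G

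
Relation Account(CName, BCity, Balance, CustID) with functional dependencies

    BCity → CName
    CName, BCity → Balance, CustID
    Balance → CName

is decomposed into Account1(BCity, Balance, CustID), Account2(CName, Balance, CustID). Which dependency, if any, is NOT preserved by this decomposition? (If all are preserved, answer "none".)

BCity → CName: restricted closure across fragments reaches CName.
CName, BCity → Balance, CustID: restricted closure across fragments reaches Balance, CustID.
Balance → CName lies within Account2.
Every dependency is enforceable on the fragments, so the decomposition is dependency-preserving.

none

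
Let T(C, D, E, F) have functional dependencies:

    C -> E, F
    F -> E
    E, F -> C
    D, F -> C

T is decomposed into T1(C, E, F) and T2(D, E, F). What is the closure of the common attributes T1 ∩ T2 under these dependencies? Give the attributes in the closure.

C, E, F

T1 ∩ T2 = {E, F}.
E, F → C applies, adding C
Closure: {C, E, F}.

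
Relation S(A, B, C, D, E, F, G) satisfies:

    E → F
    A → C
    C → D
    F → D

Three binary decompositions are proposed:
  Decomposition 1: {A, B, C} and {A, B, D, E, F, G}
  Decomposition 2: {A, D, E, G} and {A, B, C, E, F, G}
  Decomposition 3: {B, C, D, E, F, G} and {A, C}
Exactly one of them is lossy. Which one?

Decomposition 3

Decomposition 1: common = {A, B}, closure = {A, B, C, D} → lossless.
Decomposition 2: common = {A, E, G}, closure = {A, C, D, E, F, G} → lossless.
Decomposition 3: common = {C}, closure = {C, D} → lossy.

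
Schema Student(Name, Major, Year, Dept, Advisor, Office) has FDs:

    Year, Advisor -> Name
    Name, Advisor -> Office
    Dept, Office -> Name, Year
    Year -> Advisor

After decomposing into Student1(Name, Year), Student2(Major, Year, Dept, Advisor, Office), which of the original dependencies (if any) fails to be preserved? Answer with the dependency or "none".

Check Name, Advisor → Office: no single fragment contains all of {Name, Advisor, Office}, and the restricted closure of {Name, Advisor} across the fragments never reaches {Office}.
Year, Advisor → Name is preserved.
Dept, Office → Name, Year is preserved.
Year → Advisor is preserved.

Name, Advisor -> Office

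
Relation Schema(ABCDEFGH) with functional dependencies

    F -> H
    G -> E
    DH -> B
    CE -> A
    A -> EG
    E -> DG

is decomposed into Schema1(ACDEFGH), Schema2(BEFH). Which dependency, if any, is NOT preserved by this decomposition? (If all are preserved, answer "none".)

Check DH → B: no single fragment contains all of {BDH}, and the restricted closure of {DH} across the fragments never reaches {B}.
F → H is preserved.
G → E is preserved.
CE → A is preserved.
A → EG is preserved.
E → DG is preserved.

DH -> B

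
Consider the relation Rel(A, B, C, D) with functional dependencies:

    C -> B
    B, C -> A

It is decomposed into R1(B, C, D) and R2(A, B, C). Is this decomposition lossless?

Common attributes: R1 ∩ R2 = {B, C}.
Closure of {B, C}: B, C → A applies, adding A. So (B, C)⁺ = {A, B, C}.
This closure contains every attribute of R2, so R1 ∩ R2 → R2. The join is lossless.

Yes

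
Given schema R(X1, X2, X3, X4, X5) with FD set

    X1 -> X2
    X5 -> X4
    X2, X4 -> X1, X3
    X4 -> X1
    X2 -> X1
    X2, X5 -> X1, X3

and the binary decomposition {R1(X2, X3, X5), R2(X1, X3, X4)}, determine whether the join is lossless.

No

Common attributes: R1 ∩ R2 = {X3}.
No dependency enlarges {X3}, so (X3)⁺ = {X3}.
The closure contains neither all of R1 = {X2, X3, X5} nor all of R2 = {X1, X3, X4}, so the common attributes are not a superkey of either fragment. The join is lossy.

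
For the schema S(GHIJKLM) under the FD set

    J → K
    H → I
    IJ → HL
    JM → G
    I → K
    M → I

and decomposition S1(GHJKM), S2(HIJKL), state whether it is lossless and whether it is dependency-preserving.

lossless but not dependency-preserving

Lossless test: (HJK)⁺ = {HIJKL}, which contains all of one fragment — lossless.
Dependency preservation: the restricted closure of {M} across the fragments never reaches {I}, so M → I cannot be enforced without a join — not preserved.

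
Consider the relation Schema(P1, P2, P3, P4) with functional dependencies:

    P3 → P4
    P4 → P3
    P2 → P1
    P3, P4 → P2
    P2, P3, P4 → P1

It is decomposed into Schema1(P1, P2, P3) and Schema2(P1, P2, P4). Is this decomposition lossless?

Common attributes: Schema1 ∩ Schema2 = {P1, P2}.
No dependency enlarges {P1, P2}, so (P1, P2)⁺ = {P1, P2}.
The closure contains neither all of Schema1 = {P1, P2, P3} nor all of Schema2 = {P1, P2, P4}, so the common attributes are not a superkey of either fragment. The join is lossy.

No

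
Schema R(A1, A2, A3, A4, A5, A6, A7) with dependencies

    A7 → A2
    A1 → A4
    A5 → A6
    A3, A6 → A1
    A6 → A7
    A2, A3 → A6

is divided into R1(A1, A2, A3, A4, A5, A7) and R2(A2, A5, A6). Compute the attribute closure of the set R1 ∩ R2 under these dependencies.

R1 ∩ R2 = {A2, A5}.
A5 → A6 applies, adding A6
A6 → A7 applies, adding A7
Closure: {A2, A5, A6, A7}.

A2, A5, A6, A7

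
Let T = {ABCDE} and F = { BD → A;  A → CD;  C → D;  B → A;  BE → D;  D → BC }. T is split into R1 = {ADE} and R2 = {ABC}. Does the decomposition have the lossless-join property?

Yes

Common attributes: R1 ∩ R2 = {A}.
Closure of {A}: A → CD applies, adding CD; D → BC applies, adding B. So (A)⁺ = {ABCD}.
This closure contains every attribute of R2, so R1 ∩ R2 → R2. The join is lossless.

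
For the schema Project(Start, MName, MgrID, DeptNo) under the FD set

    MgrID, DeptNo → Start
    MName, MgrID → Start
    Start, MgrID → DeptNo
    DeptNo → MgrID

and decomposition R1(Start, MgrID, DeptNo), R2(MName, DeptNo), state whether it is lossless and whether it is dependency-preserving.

Lossless test: (DeptNo)⁺ = {Start, MgrID, DeptNo}, which contains all of one fragment — lossless.
Dependency preservation: the restricted closure of {MName, MgrID} across the fragments never reaches {Start}, so MName, MgrID → Start cannot be enforced without a join — not preserved.

lossless but not dependency-preserving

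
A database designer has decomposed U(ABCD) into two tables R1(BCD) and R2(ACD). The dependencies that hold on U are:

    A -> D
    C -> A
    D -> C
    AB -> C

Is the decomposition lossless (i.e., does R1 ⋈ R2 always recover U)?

Common attributes: R1 ∩ R2 = {CD}.
Closure of {CD}: C → A applies, adding A. So (CD)⁺ = {ACD}.
This closure contains every attribute of R2, so R1 ∩ R2 → R2. The join is lossless.

Yes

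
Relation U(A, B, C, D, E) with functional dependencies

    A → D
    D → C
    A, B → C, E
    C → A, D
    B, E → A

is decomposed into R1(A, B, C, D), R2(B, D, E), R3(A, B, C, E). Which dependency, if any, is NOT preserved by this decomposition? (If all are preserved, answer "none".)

none

A → D lies within R1.
D → C lies within R1.
A, B → C, E lies within R3.
C → A, D lies within R1.
B, E → A lies within R3.
Every dependency is enforceable on the fragments, so the decomposition is dependency-preserving.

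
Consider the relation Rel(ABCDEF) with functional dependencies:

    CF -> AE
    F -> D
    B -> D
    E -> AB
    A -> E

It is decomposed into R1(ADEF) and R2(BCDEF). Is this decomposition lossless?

Common attributes: R1 ∩ R2 = {DEF}.
Closure of {DEF}: E → AB applies, adding AB. So (DEF)⁺ = {ABDEF}.
This closure contains every attribute of R1, so R1 ∩ R2 → R1. The join is lossless.

Yes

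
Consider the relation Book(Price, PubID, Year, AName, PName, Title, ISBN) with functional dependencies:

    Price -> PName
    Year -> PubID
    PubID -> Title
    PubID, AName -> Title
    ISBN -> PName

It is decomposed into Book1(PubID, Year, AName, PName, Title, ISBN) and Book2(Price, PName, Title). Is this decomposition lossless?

No

Common attributes: Book1 ∩ Book2 = {PName, Title}.
No dependency enlarges {PName, Title}, so (PName, Title)⁺ = {PName, Title}.
The closure contains neither all of Book1 = {PubID, Year, AName, PName, Title, ISBN} nor all of Book2 = {Price, PName, Title}, so the common attributes are not a superkey of either fragment. The join is lossy.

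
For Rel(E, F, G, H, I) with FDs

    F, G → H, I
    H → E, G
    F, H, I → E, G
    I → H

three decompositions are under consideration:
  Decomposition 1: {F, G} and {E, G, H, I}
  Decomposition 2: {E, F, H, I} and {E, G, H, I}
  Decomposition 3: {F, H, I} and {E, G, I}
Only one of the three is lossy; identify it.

Decomposition 1: common = {G}, closure = {G} → lossy.
Decomposition 2: common = {E, H, I}, closure = {E, G, H, I} → lossless.
Decomposition 3: common = {I}, closure = {E, G, H, I} → lossless.

Decomposition 1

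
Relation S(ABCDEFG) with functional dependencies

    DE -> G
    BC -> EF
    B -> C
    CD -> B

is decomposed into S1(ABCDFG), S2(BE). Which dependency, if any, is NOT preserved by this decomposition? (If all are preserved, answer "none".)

DE -> G

Check DE → G: no single fragment contains all of {DEG}, and the restricted closure of {DE} across the fragments never reaches {G}.
BC → EF is preserved.
B → C is preserved.
CD → B is preserved.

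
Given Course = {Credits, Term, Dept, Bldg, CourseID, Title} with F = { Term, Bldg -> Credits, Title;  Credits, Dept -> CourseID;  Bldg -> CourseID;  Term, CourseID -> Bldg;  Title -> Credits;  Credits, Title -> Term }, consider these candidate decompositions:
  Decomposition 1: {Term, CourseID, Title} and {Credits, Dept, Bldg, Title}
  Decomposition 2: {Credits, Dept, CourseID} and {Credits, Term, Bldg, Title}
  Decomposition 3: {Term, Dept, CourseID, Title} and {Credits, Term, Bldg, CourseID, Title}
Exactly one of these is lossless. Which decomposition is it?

Decomposition 1: common = {Title}, closure = {Credits, Term, Title} → lossy.
Decomposition 2: common = {Credits}, closure = {Credits} → lossy.
Decomposition 3: common = {Term, CourseID, Title}, closure = {Credits, Term, Bldg, CourseID, Title} → lossless.

Decomposition 3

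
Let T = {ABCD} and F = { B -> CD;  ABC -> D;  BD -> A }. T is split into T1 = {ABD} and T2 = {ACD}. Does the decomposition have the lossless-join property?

No

Common attributes: T1 ∩ T2 = {AD}.
No dependency enlarges {AD}, so (AD)⁺ = {AD}.
The closure contains neither all of T1 = {ABD} nor all of T2 = {ACD}, so the common attributes are not a superkey of either fragment. The join is lossy.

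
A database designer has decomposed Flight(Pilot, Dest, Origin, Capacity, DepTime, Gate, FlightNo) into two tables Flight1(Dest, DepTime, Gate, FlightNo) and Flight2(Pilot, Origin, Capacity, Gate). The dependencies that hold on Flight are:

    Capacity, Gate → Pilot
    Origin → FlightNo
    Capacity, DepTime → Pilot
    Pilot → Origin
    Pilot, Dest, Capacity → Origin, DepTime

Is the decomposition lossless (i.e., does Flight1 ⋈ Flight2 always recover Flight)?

Common attributes: Flight1 ∩ Flight2 = {Gate}.
No dependency enlarges {Gate}, so (Gate)⁺ = {Gate}.
The closure contains neither all of Flight1 = {Dest, DepTime, Gate, FlightNo} nor all of Flight2 = {Pilot, Origin, Capacity, Gate}, so the common attributes are not a superkey of either fragment. The join is lossy.

No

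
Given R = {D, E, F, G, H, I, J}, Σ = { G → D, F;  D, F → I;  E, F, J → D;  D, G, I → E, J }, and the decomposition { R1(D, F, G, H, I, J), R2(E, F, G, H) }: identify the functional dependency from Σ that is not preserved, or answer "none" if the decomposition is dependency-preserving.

Check E, F, J → D: no single fragment contains all of {D, E, F, J}, and the restricted closure of {E, F, J} across the fragments never reaches {D}.
G → D, F is preserved.
D, F → I is preserved.
D, G, I → E, J is preserved.

E, F, J → D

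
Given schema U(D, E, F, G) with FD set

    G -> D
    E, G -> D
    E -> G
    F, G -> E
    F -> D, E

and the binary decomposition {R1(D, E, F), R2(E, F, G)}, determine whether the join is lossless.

Yes

Common attributes: R1 ∩ R2 = {E, F}.
Closure of {E, F}: E → G applies, adding G; F → D, E applies, adding D. So (E, F)⁺ = {D, E, F, G}.
This closure contains every attribute of R1, so R1 ∩ R2 → R1. The join is lossless.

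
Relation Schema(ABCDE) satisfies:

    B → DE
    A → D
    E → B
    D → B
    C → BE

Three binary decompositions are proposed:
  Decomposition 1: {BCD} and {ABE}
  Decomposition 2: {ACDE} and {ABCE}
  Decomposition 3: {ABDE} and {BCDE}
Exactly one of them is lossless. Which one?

Decomposition 1: common = {B}, closure = {BDE} → lossy.
Decomposition 2: common = {ACE}, closure = {ABCDE} → lossless.
Decomposition 3: common = {BDE}, closure = {BDE} → lossy.

Decomposition 2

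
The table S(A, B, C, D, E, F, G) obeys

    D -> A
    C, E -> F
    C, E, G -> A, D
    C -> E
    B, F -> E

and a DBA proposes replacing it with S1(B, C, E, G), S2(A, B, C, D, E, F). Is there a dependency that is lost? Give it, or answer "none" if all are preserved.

Check C, E, G → A, D: no single fragment contains all of {A, C, D, E, G}, and the restricted closure of {C, E, G} across the fragments never reaches {A, D}.
D → A is preserved.
C, E → F is preserved.
C → E is preserved.
B, F → E is preserved.

C, E, G -> A, D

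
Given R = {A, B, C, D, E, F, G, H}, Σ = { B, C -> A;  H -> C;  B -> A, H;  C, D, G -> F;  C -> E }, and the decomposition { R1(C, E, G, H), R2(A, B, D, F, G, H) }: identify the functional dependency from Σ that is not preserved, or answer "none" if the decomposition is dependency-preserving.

C, D, G -> F

Check C, D, G → F: no single fragment contains all of {C, D, F, G}, and the restricted closure of {C, D, G} across the fragments never reaches {F}.
B, C → A is preserved.
H → C is preserved.
B → A, H is preserved.
C → E is preserved.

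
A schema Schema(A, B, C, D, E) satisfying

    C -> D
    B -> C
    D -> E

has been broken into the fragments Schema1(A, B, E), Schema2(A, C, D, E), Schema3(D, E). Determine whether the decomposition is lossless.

Chase test. Columns are A, B, C, D, E; row i has aⱼ where attribute j ∈ Schemai, else bᵢⱼ.
Initial tableau (one row per fragment):
  row 1: a1 a2 b13 b14 a5
  row 2: a1 b22 a3 a4 a5
  row 3: b31 b32 b33 a4 a5
No row becomes fully distinguished — the join is lossy.

No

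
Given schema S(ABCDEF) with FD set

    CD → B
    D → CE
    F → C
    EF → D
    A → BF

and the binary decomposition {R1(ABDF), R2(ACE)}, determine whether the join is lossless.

Common attributes: R1 ∩ R2 = {A}.
Closure of {A}: A → BF applies, adding BF; F → C applies, adding C. So (A)⁺ = {ABCF}.
The closure contains neither all of R1 = {ABDF} nor all of R2 = {ACE}, so the common attributes are not a superkey of either fragment. The join is lossy.

No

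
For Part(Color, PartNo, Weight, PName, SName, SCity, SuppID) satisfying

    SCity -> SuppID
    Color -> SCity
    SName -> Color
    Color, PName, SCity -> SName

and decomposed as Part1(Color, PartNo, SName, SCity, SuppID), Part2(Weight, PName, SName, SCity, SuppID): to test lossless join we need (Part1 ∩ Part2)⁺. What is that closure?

Part1 ∩ Part2 = {SName, SCity, SuppID}.
SName → Color applies, adding Color
Closure: {Color, SName, SCity, SuppID}.

Color, SName, SCity, SuppID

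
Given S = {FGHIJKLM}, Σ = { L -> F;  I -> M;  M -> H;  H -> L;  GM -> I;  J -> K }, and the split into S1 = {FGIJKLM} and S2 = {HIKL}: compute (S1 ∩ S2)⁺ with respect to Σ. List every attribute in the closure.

S1 ∩ S2 = {IKL}.
L → F applies, adding F
I → M applies, adding M
M → H applies, adding H
Closure: {FHIKLM}.

FHIKLM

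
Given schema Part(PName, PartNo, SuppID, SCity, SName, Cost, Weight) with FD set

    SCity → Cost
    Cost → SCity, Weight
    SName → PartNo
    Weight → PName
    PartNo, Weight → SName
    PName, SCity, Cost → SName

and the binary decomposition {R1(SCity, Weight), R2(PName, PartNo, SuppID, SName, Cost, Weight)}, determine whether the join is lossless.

Common attributes: R1 ∩ R2 = {Weight}.
Closure of {Weight}: Weight → PName applies, adding PName. So (Weight)⁺ = {PName, Weight}.
The closure contains neither all of R1 = {SCity, Weight} nor all of R2 = {PName, PartNo, SuppID, SName, Cost, Weight}, so the common attributes are not a superkey of either fragment. The join is lossy.

No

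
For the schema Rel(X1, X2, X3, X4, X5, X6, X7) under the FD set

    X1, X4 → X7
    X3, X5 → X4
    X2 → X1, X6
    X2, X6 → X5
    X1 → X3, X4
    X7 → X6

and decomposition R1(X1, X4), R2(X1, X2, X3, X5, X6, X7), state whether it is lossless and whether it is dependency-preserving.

Lossless test: (X1)⁺ = {X1, X3, X4, X6, X7}, which contains all of one fragment — lossless.
Dependency preservation: the restricted closure of {X3, X5} across the fragments never reaches {X4}, so X3, X5 → X4 cannot be enforced without a join — not preserved.

lossless but not dependency-preserving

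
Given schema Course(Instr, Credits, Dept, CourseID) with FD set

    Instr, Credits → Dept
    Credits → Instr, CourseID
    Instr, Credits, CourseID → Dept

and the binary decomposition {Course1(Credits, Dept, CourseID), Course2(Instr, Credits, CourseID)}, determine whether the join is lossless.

Common attributes: Course1 ∩ Course2 = {Credits, CourseID}.
Closure of {Credits, CourseID}: Credits → Instr, CourseID applies, adding Instr; Instr, Credits, CourseID → Dept applies, adding Dept. So (Credits, CourseID)⁺ = {Instr, Credits, Dept, CourseID}.
This closure contains every attribute of Course1, so Course1 ∩ Course2 → Course1. The join is lossless.

Yes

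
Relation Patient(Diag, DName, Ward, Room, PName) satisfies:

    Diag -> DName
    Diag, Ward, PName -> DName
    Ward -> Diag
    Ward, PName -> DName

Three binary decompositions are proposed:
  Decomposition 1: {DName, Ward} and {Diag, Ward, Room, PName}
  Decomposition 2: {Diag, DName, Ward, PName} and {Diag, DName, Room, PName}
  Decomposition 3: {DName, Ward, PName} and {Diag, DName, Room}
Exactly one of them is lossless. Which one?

Decomposition 1

Decomposition 1: common = {Ward}, closure = {Diag, DName, Ward} → lossless.
Decomposition 2: common = {Diag, DName, PName}, closure = {Diag, DName, PName} → lossy.
Decomposition 3: common = {DName}, closure = {DName} → lossy.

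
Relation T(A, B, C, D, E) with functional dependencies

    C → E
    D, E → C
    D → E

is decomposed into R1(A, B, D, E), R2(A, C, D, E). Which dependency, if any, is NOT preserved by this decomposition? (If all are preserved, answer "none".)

C → E lies within R2.
D, E → C lies within R2.
D → E lies within R1.
Every dependency is enforceable on the fragments, so the decomposition is dependency-preserving.

none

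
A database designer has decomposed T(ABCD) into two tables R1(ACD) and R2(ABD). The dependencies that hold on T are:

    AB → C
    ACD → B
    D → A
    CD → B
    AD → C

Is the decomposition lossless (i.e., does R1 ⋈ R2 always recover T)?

Common attributes: R1 ∩ R2 = {AD}.
Closure of {AD}: AD → C applies, adding C; ACD → B applies, adding B. So (AD)⁺ = {ABCD}.
This closure contains every attribute of R1, so R1 ∩ R2 → R1. The join is lossless.

Yes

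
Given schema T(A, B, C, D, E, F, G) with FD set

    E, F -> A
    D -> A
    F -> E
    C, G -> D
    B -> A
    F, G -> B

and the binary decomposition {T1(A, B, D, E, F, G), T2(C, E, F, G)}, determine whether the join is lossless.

No

Common attributes: T1 ∩ T2 = {E, F, G}.
Closure of {E, F, G}: E, F → A applies, adding A; F, G → B applies, adding B. So (E, F, G)⁺ = {A, B, E, F, G}.
The closure contains neither all of T1 = {A, B, D, E, F, G} nor all of T2 = {C, E, F, G}, so the common attributes are not a superkey of either fragment. The join is lossy.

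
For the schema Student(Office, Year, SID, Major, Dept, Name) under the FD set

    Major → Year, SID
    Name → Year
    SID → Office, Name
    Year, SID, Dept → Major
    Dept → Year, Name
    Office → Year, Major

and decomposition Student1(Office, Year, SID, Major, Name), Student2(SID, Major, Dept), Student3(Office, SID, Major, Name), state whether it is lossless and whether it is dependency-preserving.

lossless but not dependency-preserving

Lossless test (chase): Rows 1 and 2 agree on Major; apply Major→Year, SID and equate their Year, SID entries. Rows 1 and 3 agree on Major; apply Major→Year, SID and equate their Year, SID entries. Rows 1 and 2 agree on SID; apply SID→Office, Name and equate their Office, Name entries. Row 2 is now all distinguished symbols — the join is lossless.
Dependency preservation: the restricted closure of {Dept} across the fragments never reaches {Year, Name}, so Dept → Year, Name cannot be enforced without a join — not preserved.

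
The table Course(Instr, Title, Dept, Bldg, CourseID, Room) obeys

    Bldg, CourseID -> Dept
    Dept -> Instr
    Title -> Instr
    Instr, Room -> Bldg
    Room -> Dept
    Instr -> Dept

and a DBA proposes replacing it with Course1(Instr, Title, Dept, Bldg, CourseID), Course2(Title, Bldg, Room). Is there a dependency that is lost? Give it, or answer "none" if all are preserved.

Check Room → Dept: no single fragment contains all of {Dept, Room}, and the restricted closure of {Room} across the fragments never reaches {Dept}.
Bldg, CourseID → Dept is preserved.
Dept → Instr is preserved.
Title → Instr is preserved.
Instr, Room → Bldg is preserved.
Instr → Dept is preserved.

Room -> Dept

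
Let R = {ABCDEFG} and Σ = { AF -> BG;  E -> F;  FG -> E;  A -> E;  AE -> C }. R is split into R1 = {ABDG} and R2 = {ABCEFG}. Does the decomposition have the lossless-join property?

Common attributes: R1 ∩ R2 = {ABG}.
Closure of {ABG}: A → E applies, adding E; AE → C applies, adding C; E → F applies, adding F. So (ABG)⁺ = {ABCEFG}.
This closure contains every attribute of R2, so R1 ∩ R2 → R2. The join is lossless.

Yes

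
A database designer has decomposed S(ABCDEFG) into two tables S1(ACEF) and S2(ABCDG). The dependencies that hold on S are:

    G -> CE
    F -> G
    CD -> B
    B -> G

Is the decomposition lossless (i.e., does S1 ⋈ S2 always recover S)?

No

Common attributes: S1 ∩ S2 = {AC}.
No dependency enlarges {AC}, so (AC)⁺ = {AC}.
The closure contains neither all of S1 = {ACEF} nor all of S2 = {ABCDG}, so the common attributes are not a superkey of either fragment. The join is lossy.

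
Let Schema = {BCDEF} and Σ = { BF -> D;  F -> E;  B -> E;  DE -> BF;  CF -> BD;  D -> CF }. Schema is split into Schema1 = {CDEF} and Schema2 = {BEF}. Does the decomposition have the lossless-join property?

No

Common attributes: Schema1 ∩ Schema2 = {EF}.
No dependency enlarges {EF}, so (EF)⁺ = {EF}.
The closure contains neither all of Schema1 = {CDEF} nor all of Schema2 = {BEF}, so the common attributes are not a superkey of either fragment. The join is lossy.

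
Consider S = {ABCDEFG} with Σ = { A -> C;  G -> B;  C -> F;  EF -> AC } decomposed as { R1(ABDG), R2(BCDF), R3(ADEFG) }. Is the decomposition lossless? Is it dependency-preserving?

lossy and not dependency-preserving

Lossless test (chase): Rows 1 and 3 agree on A; apply A→C and equate their C entries. Rows 1 and 3 agree on G; apply G→B and equate their B entries. Rows 1 and 3 agree on C; apply C→F and equate their F entries. No row becomes fully distinguished — the join is lossy.
Dependency preservation: the restricted closure of {A} across the fragments never reaches {C}, so A → C cannot be enforced without a join — not preserved.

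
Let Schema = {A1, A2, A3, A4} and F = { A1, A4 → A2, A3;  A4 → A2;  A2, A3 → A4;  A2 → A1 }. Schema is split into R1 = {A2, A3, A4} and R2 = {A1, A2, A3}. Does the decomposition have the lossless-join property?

Common attributes: R1 ∩ R2 = {A2, A3}.
Closure of {A2, A3}: A2, A3 → A4 applies, adding A4; A2 → A1 applies, adding A1. So (A2, A3)⁺ = {A1, A2, A3, A4}.
This closure contains every attribute of R1, so R1 ∩ R2 → R1. The join is lossless.

Yes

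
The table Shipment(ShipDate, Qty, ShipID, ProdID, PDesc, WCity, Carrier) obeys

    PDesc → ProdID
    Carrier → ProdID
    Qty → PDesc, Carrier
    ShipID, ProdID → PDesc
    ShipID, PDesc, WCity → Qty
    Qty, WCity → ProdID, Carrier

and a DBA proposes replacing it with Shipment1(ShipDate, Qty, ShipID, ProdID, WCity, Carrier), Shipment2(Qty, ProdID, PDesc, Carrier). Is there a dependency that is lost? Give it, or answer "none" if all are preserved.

ShipID, ProdID → PDesc

Check ShipID, ProdID → PDesc: no single fragment contains all of {ShipID, ProdID, PDesc}, and the restricted closure of {ShipID, ProdID} across the fragments never reaches {PDesc}.
PDesc → ProdID is preserved.
Carrier → ProdID is preserved.
Qty → PDesc, Carrier is preserved.
ShipID, PDesc, WCity → Qty is preserved.
Qty, WCity → ProdID, Carrier is preserved.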